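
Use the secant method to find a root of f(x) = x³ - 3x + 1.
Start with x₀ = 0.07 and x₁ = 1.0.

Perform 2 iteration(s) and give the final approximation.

f(x) = x³ - 3x + 1
x₀ = 0.07, x₁ = 1.0

Secant formula: x_{n+1} = x_n - f(x_n)(x_n - x_{n-1})/(f(x_n) - f(x_{n-1}))

Iteration 1:
  f(0.070000) = 0.790343
  f(1.000000) = -1.000000
  x_2 = 1.000000 - (-1.000000)×(1.000000 - 0.070000)/(-1.000000 - 0.790343)
       = 0.480546
Iteration 2:
  f(1.000000) = -1.000000
  f(0.480546) = -0.330669
  x_3 = 0.480546 - (-0.330669)×(0.480546 - 1.000000)/(-0.330669 - (-1.000000))
       = 0.223921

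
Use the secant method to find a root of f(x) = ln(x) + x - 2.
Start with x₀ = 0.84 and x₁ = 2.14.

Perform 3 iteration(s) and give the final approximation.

f(x) = ln(x) + x - 2
x₀ = 0.84, x₁ = 2.14

Secant formula: x_{n+1} = x_n - f(x_n)(x_n - x_{n-1})/(f(x_n) - f(x_{n-1}))

Iteration 1:
  f(0.840000) = -1.334353
  f(2.140000) = 0.900806
  x_2 = 2.140000 - 0.900806×(2.140000 - 0.840000)/(0.900806 - (-1.334353))
       = 1.616079
Iteration 2:
  f(2.140000) = 0.900806
  f(1.616079) = 0.096081
  x_3 = 1.616079 - 0.096081×(1.616079 - 2.140000)/(0.096081 - 0.900806)
       = 1.553524
Iteration 3:
  f(1.616079) = 0.096081
  f(1.553524) = -0.005950
  x_4 = 1.553524 - (-0.005950)×(1.553524 - 1.616079)/(-0.005950 - 0.096081)
       = 1.557172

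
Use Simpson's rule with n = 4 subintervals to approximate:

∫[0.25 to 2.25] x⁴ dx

f(x) = x⁴
a = 0.25, b = 2.25, n = 4
h = (b - a)/n = 0.500000

Simpson's rule: (h/3)[f(x₀) + 4f(x₁) + 2f(x₂) + ... + f(xₙ)]

x_0 = 0.2500, f(x_0) = 0.003906, coefficient = 1
x_1 = 0.7500, f(x_1) = 0.316406, coefficient = 4
x_2 = 1.2500, f(x_2) = 2.441406, coefficient = 2
x_3 = 1.7500, f(x_3) = 9.378906, coefficient = 4
x_4 = 2.2500, f(x_4) = 25.628906, coefficient = 1

I ≈ (0.500000/3) × 69.296875 = 11.549479
Exact value: 11.532812
Error: 0.016667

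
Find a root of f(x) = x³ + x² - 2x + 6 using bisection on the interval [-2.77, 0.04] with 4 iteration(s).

f(x) = x³ + x² - 2x + 6
Initial interval: [-2.77, 0.04]

Iteration 1:
  c_1 = (-2.770000 + 0.040000)/2 = -1.365000
  f(c_1) = f(-1.365000) = 8.049923
  f(a) × f(c) < 0, new interval: [-2.770000, -1.365000]
Iteration 2:
  c_2 = (-2.770000 + (-1.365000))/2 = -2.067500
  f(c_2) = f(-2.067500) = 5.571911
  f(a) × f(c) < 0, new interval: [-2.770000, -2.067500]
Iteration 3:
  c_3 = (-2.770000 + (-2.067500))/2 = -2.418750
  f(c_3) = f(-2.418750) = 2.537314
  f(a) × f(c) < 0, new interval: [-2.770000, -2.418750]
Iteration 4:
  c_4 = (-2.770000 + (-2.418750))/2 = -2.594375
  f(c_4) = f(-2.594375) = 0.457360
  f(a) × f(c) < 0, new interval: [-2.770000, -2.594375]

After 4 iteration(s), the approximation is c_4 = -2.594375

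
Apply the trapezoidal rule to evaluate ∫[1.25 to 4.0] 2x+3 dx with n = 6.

f(x) = 2x+3
a = 1.25, b = 4.0, n = 6
h = (b - a)/n = 0.458333

Trapezoidal rule: (h/2)[f(x₀) + 2f(x₁) + 2f(x₂) + ... + f(xₙ)]

x_0 = 1.2500, f(x_0) = 5.500000, coefficient = 1
x_1 = 1.7083, f(x_1) = 6.416667, coefficient = 2
x_2 = 2.1667, f(x_2) = 7.333333, coefficient = 2
x_3 = 2.6250, f(x_3) = 8.250000, coefficient = 2
x_4 = 3.0833, f(x_4) = 9.166667, coefficient = 2
x_5 = 3.5417, f(x_5) = 10.083333, coefficient = 2
x_6 = 4.0000, f(x_6) = 11.000000, coefficient = 1

I ≈ (0.458333/2) × 99.000000 = 22.687500
Exact value: 22.687500
Error: 0.000000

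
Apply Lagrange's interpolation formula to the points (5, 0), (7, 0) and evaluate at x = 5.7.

Lagrange interpolation formula:
P(x) = Σ yᵢ × Lᵢ(x)
where Lᵢ(x) = Π_{j≠i} (x - xⱼ)/(xᵢ - xⱼ)

L_0(5.7) = (5.7 - 7)/(5 - 7) = 0.650000
L_1(5.7) = (5.7 - 5)/(7 - 5) = 0.350000

P(5.7) = 0×L_0(5.7) + 0×L_1(5.7)
P(5.7) = 0.000000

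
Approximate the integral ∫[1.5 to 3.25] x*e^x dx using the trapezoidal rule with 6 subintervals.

f(x) = x*e^x
a = 1.5, b = 3.25, n = 6
h = (b - a)/n = 0.291667

Trapezoidal rule: (h/2)[f(x₀) + 2f(x₁) + 2f(x₂) + ... + f(xₙ)]

x_0 = 1.5000, f(x_0) = 6.722534, coefficient = 1
x_1 = 1.7917, f(x_1) = 10.749002, coefficient = 2
x_2 = 2.0833, f(x_2) = 16.731656, coefficient = 2
x_3 = 2.3750, f(x_3) = 25.533656, coefficient = 2
x_4 = 2.6667, f(x_4) = 38.378443, coefficient = 2
x_5 = 2.9583, f(x_5) = 56.994763, coefficient = 2
x_6 = 3.2500, f(x_6) = 83.818605, coefficient = 1

I ≈ (0.291667/2) × 387.316179 = 56.483609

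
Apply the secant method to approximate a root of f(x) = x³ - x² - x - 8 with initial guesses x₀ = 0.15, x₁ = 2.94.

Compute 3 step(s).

f(x) = x³ - x² - x - 8
x₀ = 0.15, x₁ = 2.94

Secant formula: x_{n+1} = x_n - f(x_n)(x_n - x_{n-1})/(f(x_n) - f(x_{n-1}))

Iteration 1:
  f(0.150000) = -8.169125
  f(2.940000) = 5.828584
  x_2 = 2.940000 - 5.828584×(2.940000 - 0.150000)/(5.828584 - (-8.169125))
       = 1.778256
Iteration 2:
  f(2.940000) = 5.828584
  f(1.778256) = -7.317257
  x_3 = 1.778256 - (-7.317257)×(1.778256 - 2.940000)/(-7.317257 - 5.828584)
       = 2.424908
Iteration 3:
  f(1.778256) = -7.317257
  f(2.424908) = -2.046197
  x_4 = 2.424908 - (-2.046197)×(2.424908 - 1.778256)/(-2.046197 - (-7.317257))
       = 2.675934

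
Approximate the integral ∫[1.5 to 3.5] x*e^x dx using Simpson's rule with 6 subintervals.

f(x) = x*e^x
a = 1.5, b = 3.5, n = 6
h = (b - a)/n = 0.333333

Simpson's rule: (h/3)[f(x₀) + 4f(x₁) + 2f(x₂) + ... + f(xₙ)]

x_0 = 1.5000, f(x_0) = 6.722534, coefficient = 1
x_1 = 1.8333, f(x_1) = 11.466952, coefficient = 4
x_2 = 2.1667, f(x_2) = 18.913133, coefficient = 2
x_3 = 2.5000, f(x_3) = 30.456235, coefficient = 4
x_4 = 2.8333, f(x_4) = 48.172446, coefficient = 2
x_5 = 3.1667, f(x_5) = 75.139484, coefficient = 4
x_6 = 3.5000, f(x_6) = 115.904082, coefficient = 1

I ≈ (0.333333/3) × 725.048458 = 80.560940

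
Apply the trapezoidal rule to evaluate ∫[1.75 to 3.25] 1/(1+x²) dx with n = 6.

f(x) = 1/(1+x²)
a = 1.75, b = 3.25, n = 6
h = (b - a)/n = 0.250000

Trapezoidal rule: (h/2)[f(x₀) + 2f(x₁) + 2f(x₂) + ... + f(xₙ)]

x_0 = 1.7500, f(x_0) = 0.246154, coefficient = 1
x_1 = 2.0000, f(x_1) = 0.200000, coefficient = 2
x_2 = 2.2500, f(x_2) = 0.164948, coefficient = 2
x_3 = 2.5000, f(x_3) = 0.137931, coefficient = 2
x_4 = 2.7500, f(x_4) = 0.116788, coefficient = 2
x_5 = 3.0000, f(x_5) = 0.100000, coefficient = 2
x_6 = 3.2500, f(x_6) = 0.086486, coefficient = 1

I ≈ (0.250000/2) × 1.771976 = 0.221497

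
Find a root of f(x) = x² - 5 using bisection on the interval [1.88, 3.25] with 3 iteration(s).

f(x) = x² - 5
Initial interval: [1.88, 3.25]

Iteration 1:
  c_1 = (1.880000 + 3.250000)/2 = 2.565000
  f(c_1) = f(2.565000) = 1.579225
  f(a) × f(c) < 0, new interval: [1.880000, 2.565000]
Iteration 2:
  c_2 = (1.880000 + 2.565000)/2 = 2.222500
  f(c_2) = f(2.222500) = -0.060494
  f(a) × f(c) ≥ 0, new interval: [2.222500, 2.565000]
Iteration 3:
  c_3 = (2.222500 + 2.565000)/2 = 2.393750
  f(c_3) = f(2.393750) = 0.730039
  f(a) × f(c) < 0, new interval: [2.222500, 2.393750]

After 3 iteration(s), the approximation is c_3 = 2.393750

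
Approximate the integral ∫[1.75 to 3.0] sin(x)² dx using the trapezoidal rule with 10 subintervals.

f(x) = sin(x)²
a = 1.75, b = 3.0, n = 10
h = (b - a)/n = 0.125000

Trapezoidal rule: (h/2)[f(x₀) + 2f(x₁) + 2f(x₂) + ... + f(xₙ)]

x_0 = 1.7500, f(x_0) = 0.968228, coefficient = 1
x_1 = 1.8750, f(x_1) = 0.910280, coefficient = 2
x_2 = 2.0000, f(x_2) = 0.826822, coefficient = 2
x_3 = 2.1250, f(x_3) = 0.723044, coefficient = 2
x_4 = 2.2500, f(x_4) = 0.605398, coefficient = 2
x_5 = 2.3750, f(x_5) = 0.481199, coefficient = 2
x_6 = 2.5000, f(x_6) = 0.358169, coefficient = 2
x_7 = 2.6250, f(x_7) = 0.243957, coefficient = 2
x_8 = 2.7500, f(x_8) = 0.145665, coefficient = 2
x_9 = 2.8750, f(x_9) = 0.069404, coefficient = 2
x_10 = 3.0000, f(x_10) = 0.019915, coefficient = 1

I ≈ (0.125000/2) × 9.716017 = 0.607251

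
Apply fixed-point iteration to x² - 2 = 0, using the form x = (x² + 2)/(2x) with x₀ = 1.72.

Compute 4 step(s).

Equation: x² - 2 = 0
Fixed-point form: x = (x² + 2)/(2x)
x₀ = 1.72

x_1 = g(1.720000) = 1.441395
x_2 = g(1.441395) = 1.414470
x_3 = g(1.414470) = 1.414214
x_4 = g(1.414214) = 1.414214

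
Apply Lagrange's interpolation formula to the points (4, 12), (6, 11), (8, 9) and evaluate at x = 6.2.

Lagrange interpolation formula:
P(x) = Σ yᵢ × Lᵢ(x)
where Lᵢ(x) = Π_{j≠i} (x - xⱼ)/(xᵢ - xⱼ)

L_0(6.2) = (6.2 - 6)/(4 - 6) × (6.2 - 8)/(4 - 8) = -0.045000
L_1(6.2) = (6.2 - 4)/(6 - 4) × (6.2 - 8)/(6 - 8) = 0.990000
L_2(6.2) = (6.2 - 4)/(8 - 4) × (6.2 - 6)/(8 - 6) = 0.055000

P(6.2) = 12×L_0(6.2) + 11×L_1(6.2) + 9×L_2(6.2)
P(6.2) = 10.845000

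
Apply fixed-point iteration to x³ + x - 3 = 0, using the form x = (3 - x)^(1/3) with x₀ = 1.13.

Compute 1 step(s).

Equation: x³ + x - 3 = 0
Fixed-point form: x = (3 - x)^(1/3)
x₀ = 1.13

x_1 = g(1.130000) = 1.232009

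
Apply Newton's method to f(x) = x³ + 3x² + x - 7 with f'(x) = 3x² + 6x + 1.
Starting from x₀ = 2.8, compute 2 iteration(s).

f(x) = x³ + 3x² + x - 7
f'(x) = 3x² + 6x + 1
x₀ = 2.8

Newton-Raphson formula: x_{n+1} = x_n - f(x_n)/f'(x_n)

Iteration 1:
  f(2.800000) = 41.272000
  f'(2.800000) = 41.320000
  x_1 = 2.800000 - 41.272000/41.320000 = 1.801162
Iteration 2:
  f(1.801162) = 10.377010
  f'(1.801162) = 21.539520
  x_2 = 1.801162 - 10.377010/21.539520 = 1.319396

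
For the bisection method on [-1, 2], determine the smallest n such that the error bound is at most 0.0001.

We need (b-a)/2^n ≤ 0.0001
(2 - (-1))/2^n ≤ 0.0001
3/2^n ≤ 0.0001
2^n ≥ 30000
n ≥ log₂(30000) = 14.87
n ≥ 15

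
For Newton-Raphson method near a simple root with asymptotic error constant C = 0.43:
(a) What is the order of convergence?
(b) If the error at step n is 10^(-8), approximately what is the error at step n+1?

(a) Newton-Raphson has quadratic (order 2) convergence near simple roots.
    This means |e_{n+1}| ≈ C|e_n|².

(b) With |e_n| = 10^(-8) and C = 0.43:
    |e_{n+1}| ≈ 0.43 × (10^(-8))² = 0.43 × 10^(-16)

(a) 2 (quadratic); (b) |e_{n+1}| ≈ 4.300e-17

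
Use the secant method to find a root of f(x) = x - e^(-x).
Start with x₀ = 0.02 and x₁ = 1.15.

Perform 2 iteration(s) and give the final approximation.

f(x) = x - e^(-x)
x₀ = 0.02, x₁ = 1.15

Secant formula: x_{n+1} = x_n - f(x_n)(x_n - x_{n-1})/(f(x_n) - f(x_{n-1}))

Iteration 1:
  f(0.020000) = -0.960199
  f(1.150000) = 0.833363
  x_2 = 1.150000 - 0.833363×(1.150000 - 0.020000)/(0.833363 - (-0.960199))
       = 0.624955
Iteration 2:
  f(1.150000) = 0.833363
  f(0.624955) = 0.089670
  x_3 = 0.624955 - 0.089670×(0.624955 - 1.150000)/(0.089670 - 0.833363)
       = 0.561649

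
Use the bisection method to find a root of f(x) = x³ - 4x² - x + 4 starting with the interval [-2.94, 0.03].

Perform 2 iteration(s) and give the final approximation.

f(x) = x³ - 4x² - x + 4
Initial interval: [-2.94, 0.03]

Iteration 1:
  c_1 = (-2.940000 + 0.030000)/2 = -1.455000
  f(c_1) = f(-1.455000) = -6.093371
  f(a) × f(c) ≥ 0, new interval: [-1.455000, 0.030000]
Iteration 2:
  c_2 = (-1.455000 + 0.030000)/2 = -0.712500
  f(c_2) = f(-0.712500) = 2.320170
  f(a) × f(c) < 0, new interval: [-1.455000, -0.712500]

After 2 iteration(s), the approximation is c_2 = -0.712500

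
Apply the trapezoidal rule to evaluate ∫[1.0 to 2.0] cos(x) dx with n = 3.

f(x) = cos(x)
a = 1.0, b = 2.0, n = 3
h = (b - a)/n = 0.333333

Trapezoidal rule: (h/2)[f(x₀) + 2f(x₁) + 2f(x₂) + ... + f(xₙ)]

x_0 = 1.0000, f(x_0) = 0.540302, coefficient = 1
x_1 = 1.3333, f(x_1) = 0.235238, coefficient = 2
x_2 = 1.6667, f(x_2) = -0.095724, coefficient = 2
x_3 = 2.0000, f(x_3) = -0.416147, coefficient = 1

I ≈ (0.333333/2) × 0.403184 = 0.067197
Exact value: 0.067826
Error: 0.000629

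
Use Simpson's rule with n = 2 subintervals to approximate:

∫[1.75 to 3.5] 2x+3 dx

f(x) = 2x+3
a = 1.75, b = 3.5, n = 2
h = (b - a)/n = 0.875000

Simpson's rule: (h/3)[f(x₀) + 4f(x₁) + 2f(x₂) + ... + f(xₙ)]

x_0 = 1.7500, f(x_0) = 6.500000, coefficient = 1
x_1 = 2.6250, f(x_1) = 8.250000, coefficient = 4
x_2 = 3.5000, f(x_2) = 10.000000, coefficient = 1

I ≈ (0.875000/3) × 49.500000 = 14.437500
Exact value: 14.437500
Error: 0.000000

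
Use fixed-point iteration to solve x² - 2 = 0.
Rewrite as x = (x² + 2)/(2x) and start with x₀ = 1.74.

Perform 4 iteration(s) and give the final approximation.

Equation: x² - 2 = 0
Fixed-point form: x = (x² + 2)/(2x)
x₀ = 1.74

x_1 = g(1.740000) = 1.444713
x_2 = g(1.444713) = 1.414535
x_3 = g(1.414535) = 1.414214
x_4 = g(1.414214) = 1.414214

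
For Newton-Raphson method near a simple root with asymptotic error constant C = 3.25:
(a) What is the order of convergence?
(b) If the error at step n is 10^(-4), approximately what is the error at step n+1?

(a) Newton-Raphson has quadratic (order 2) convergence near simple roots.
    This means |e_{n+1}| ≈ C|e_n|².

(b) With |e_n| = 10^(-4) and C = 3.25:
    |e_{n+1}| ≈ 3.25 × (10^(-4))² = 3.25 × 10^(-8)

(a) 2 (quadratic); (b) |e_{n+1}| ≈ 3.250e-08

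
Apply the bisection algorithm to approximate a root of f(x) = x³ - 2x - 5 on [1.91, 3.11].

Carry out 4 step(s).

f(x) = x³ - 2x - 5
Initial interval: [1.91, 3.11]

Iteration 1:
  c_1 = (1.910000 + 3.110000)/2 = 2.510000
  f(c_1) = f(2.510000) = 5.793251
  f(a) × f(c) < 0, new interval: [1.910000, 2.510000]
Iteration 2:
  c_2 = (1.910000 + 2.510000)/2 = 2.210000
  f(c_2) = f(2.210000) = 1.373861
  f(a) × f(c) < 0, new interval: [1.910000, 2.210000]
Iteration 3:
  c_3 = (1.910000 + 2.210000)/2 = 2.060000
  f(c_3) = f(2.060000) = -0.378184
  f(a) × f(c) ≥ 0, new interval: [2.060000, 2.210000]
Iteration 4:
  c_4 = (2.060000 + 2.210000)/2 = 2.135000
  f(c_4) = f(2.135000) = 0.461810
  f(a) × f(c) < 0, new interval: [2.060000, 2.135000]

After 4 iteration(s), the approximation is c_4 = 2.135000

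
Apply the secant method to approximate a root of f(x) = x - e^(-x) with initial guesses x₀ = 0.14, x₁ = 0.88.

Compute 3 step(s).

f(x) = x - e^(-x)
x₀ = 0.14, x₁ = 0.88

Secant formula: x_{n+1} = x_n - f(x_n)(x_n - x_{n-1})/(f(x_n) - f(x_{n-1}))

Iteration 1:
  f(0.140000) = -0.729358
  f(0.880000) = 0.465217
  x_2 = 0.880000 - 0.465217×(0.880000 - 0.140000)/(0.465217 - (-0.729358))
       = 0.591813
Iteration 2:
  f(0.880000) = 0.465217
  f(0.591813) = 0.038490
  x_3 = 0.591813 - 0.038490×(0.591813 - 0.880000)/(0.038490 - 0.465217)
       = 0.565819
Iteration 3:
  f(0.591813) = 0.038490
  f(0.565819) = -0.002076
  x_4 = 0.565819 - (-0.002076)×(0.565819 - 0.591813)/(-0.002076 - 0.038490)
       = 0.567149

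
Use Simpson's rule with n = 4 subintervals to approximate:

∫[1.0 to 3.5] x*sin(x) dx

f(x) = x*sin(x)
a = 1.0, b = 3.5, n = 4
h = (b - a)/n = 0.625000

Simpson's rule: (h/3)[f(x₀) + 4f(x₁) + 2f(x₂) + ... + f(xₙ)]

x_0 = 1.0000, f(x_0) = 0.841471, coefficient = 1
x_1 = 1.6250, f(x_1) = 1.622613, coefficient = 4
x_2 = 2.2500, f(x_2) = 1.750665, coefficient = 2
x_3 = 2.8750, f(x_3) = 0.757407, coefficient = 4
x_4 = 3.5000, f(x_4) = -1.227741, coefficient = 1

I ≈ (0.625000/3) × 12.635142 = 2.632321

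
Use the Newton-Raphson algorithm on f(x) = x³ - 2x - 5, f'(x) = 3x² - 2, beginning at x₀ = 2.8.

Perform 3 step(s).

f(x) = x³ - 2x - 5
f'(x) = 3x² - 2
x₀ = 2.8

Newton-Raphson formula: x_{n+1} = x_n - f(x_n)/f'(x_n)

Iteration 1:
  f(2.800000) = 11.352000
  f'(2.800000) = 21.520000
  x_1 = 2.800000 - 11.352000/21.520000 = 2.272491
Iteration 2:
  f(2.272491) = 2.190647
  f'(2.272491) = 13.492642
  x_2 = 2.272491 - 2.190647/13.492642 = 2.110132
Iteration 3:
  f(2.110132) = 0.175431
  f'(2.110132) = 11.357972
  x_3 = 2.110132 - 0.175431/11.357972 = 2.094686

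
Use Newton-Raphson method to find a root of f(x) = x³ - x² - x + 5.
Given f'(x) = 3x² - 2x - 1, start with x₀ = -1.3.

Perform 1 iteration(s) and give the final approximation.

f(x) = x³ - x² - x + 5
f'(x) = 3x² - 2x - 1
x₀ = -1.3

Newton-Raphson formula: x_{n+1} = x_n - f(x_n)/f'(x_n)

Iteration 1:
  f(-1.300000) = 2.413000
  f'(-1.300000) = 6.670000
  x_1 = -1.300000 - 2.413000/6.670000 = -1.661769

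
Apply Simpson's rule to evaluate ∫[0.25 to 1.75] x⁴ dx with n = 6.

f(x) = x⁴
a = 0.25, b = 1.75, n = 6
h = (b - a)/n = 0.250000

Simpson's rule: (h/3)[f(x₀) + 4f(x₁) + 2f(x₂) + ... + f(xₙ)]

x_0 = 0.2500, f(x_0) = 0.003906, coefficient = 1
x_1 = 0.5000, f(x_1) = 0.062500, coefficient = 4
x_2 = 0.7500, f(x_2) = 0.316406, coefficient = 2
x_3 = 1.0000, f(x_3) = 1.000000, coefficient = 4
x_4 = 1.2500, f(x_4) = 2.441406, coefficient = 2
x_5 = 1.5000, f(x_5) = 5.062500, coefficient = 4
x_6 = 1.7500, f(x_6) = 9.378906, coefficient = 1

I ≈ (0.250000/3) × 39.398438 = 3.283203
Exact value: 3.282422
Error: 0.000781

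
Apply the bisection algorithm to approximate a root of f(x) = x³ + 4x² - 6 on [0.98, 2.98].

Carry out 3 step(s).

f(x) = x³ + 4x² - 6
Initial interval: [0.98, 2.98]

Iteration 1:
  c_1 = (0.980000 + 2.980000)/2 = 1.980000
  f(c_1) = f(1.980000) = 17.443992
  f(a) × f(c) < 0, new interval: [0.980000, 1.980000]
Iteration 2:
  c_2 = (0.980000 + 1.980000)/2 = 1.480000
  f(c_2) = f(1.480000) = 6.003392
  f(a) × f(c) < 0, new interval: [0.980000, 1.480000]
Iteration 3:
  c_3 = (0.980000 + 1.480000)/2 = 1.230000
  f(c_3) = f(1.230000) = 1.912467
  f(a) × f(c) < 0, new interval: [0.980000, 1.230000]

After 3 iteration(s), the approximation is c_3 = 1.230000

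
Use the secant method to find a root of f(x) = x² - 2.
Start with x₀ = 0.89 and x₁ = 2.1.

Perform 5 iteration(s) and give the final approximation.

f(x) = x² - 2
x₀ = 0.89, x₁ = 2.1

Secant formula: x_{n+1} = x_n - f(x_n)(x_n - x_{n-1})/(f(x_n) - f(x_{n-1}))

Iteration 1:
  f(0.890000) = -1.207900
  f(2.100000) = 2.410000
  x_2 = 2.100000 - 2.410000×(2.100000 - 0.890000)/(2.410000 - (-1.207900))
       = 1.293980
Iteration 2:
  f(2.100000) = 2.410000
  f(1.293980) = -0.325616
  x_3 = 1.293980 - (-0.325616)×(1.293980 - 2.100000)/(-0.325616 - 2.410000)
       = 1.389919
Iteration 3:
  f(1.293980) = -0.325616
  f(1.389919) = -0.068125
  x_4 = 1.389919 - (-0.068125)×(1.389919 - 1.293980)/(-0.068125 - (-0.325616))
       = 1.415302
Iteration 4:
  f(1.389919) = -0.068125
  f(1.415302) = 0.003079
  x_5 = 1.415302 - 0.003079×(1.415302 - 1.389919)/(0.003079 - (-0.068125))
       = 1.414204
Iteration 5:
  f(1.415302) = 0.003079
  f(1.414204) = -0.000027
  x_6 = 1.414204 - (-0.000027)×(1.414204 - 1.415302)/(-0.000027 - 0.003079)
       = 1.414214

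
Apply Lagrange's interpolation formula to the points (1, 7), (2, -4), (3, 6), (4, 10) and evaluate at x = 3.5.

Lagrange interpolation formula:
P(x) = Σ yᵢ × Lᵢ(x)
where Lᵢ(x) = Π_{j≠i} (x - xⱼ)/(xᵢ - xⱼ)

L_0(3.5) = (3.5 - 2)/(1 - 2) × (3.5 - 3)/(1 - 3) × (3.5 - 4)/(1 - 4) = 0.062500
L_1(3.5) = (3.5 - 1)/(2 - 1) × (3.5 - 3)/(2 - 3) × (3.5 - 4)/(2 - 4) = -0.312500
L_2(3.5) = (3.5 - 1)/(3 - 1) × (3.5 - 2)/(3 - 2) × (3.5 - 4)/(3 - 4) = 0.937500
L_3(3.5) = (3.5 - 1)/(4 - 1) × (3.5 - 2)/(4 - 2) × (3.5 - 3)/(4 - 3) = 0.312500

P(3.5) = 7×L_0(3.5) + (-4)×L_1(3.5) + 6×L_2(3.5) + 10×L_3(3.5)
P(3.5) = 10.437500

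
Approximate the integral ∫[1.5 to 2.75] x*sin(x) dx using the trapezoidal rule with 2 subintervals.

f(x) = x*sin(x)
a = 1.5, b = 2.75, n = 2
h = (b - a)/n = 0.625000

Trapezoidal rule: (h/2)[f(x₀) + 2f(x₁) + 2f(x₂) + ... + f(xₙ)]

x_0 = 1.5000, f(x_0) = 1.496242, coefficient = 1
x_1 = 2.1250, f(x_1) = 1.806930, coefficient = 2
x_2 = 2.7500, f(x_2) = 1.049568, coefficient = 1

I ≈ (0.625000/2) × 6.159669 = 1.924897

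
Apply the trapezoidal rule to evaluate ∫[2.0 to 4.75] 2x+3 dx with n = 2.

f(x) = 2x+3
a = 2.0, b = 4.75, n = 2
h = (b - a)/n = 1.375000

Trapezoidal rule: (h/2)[f(x₀) + 2f(x₁) + 2f(x₂) + ... + f(xₙ)]

x_0 = 2.0000, f(x_0) = 7.000000, coefficient = 1
x_1 = 3.3750, f(x_1) = 9.750000, coefficient = 2
x_2 = 4.7500, f(x_2) = 12.500000, coefficient = 1

I ≈ (1.375000/2) × 39.000000 = 26.812500
Exact value: 26.812500
Error: 0.000000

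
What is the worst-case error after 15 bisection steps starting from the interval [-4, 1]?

Bisection error bound: |error| ≤ (b-a)/2^n
|error| ≤ (1 - (-4))/2^15 = 5/2^15
|error| ≤ 0.0001525879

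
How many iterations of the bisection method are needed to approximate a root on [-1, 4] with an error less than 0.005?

We need (b-a)/2^n ≤ 0.005
(4 - (-1))/2^n ≤ 0.005
5/2^n ≤ 0.005
2^n ≥ 1000
n ≥ log₂(1000) = 9.97
n ≥ 10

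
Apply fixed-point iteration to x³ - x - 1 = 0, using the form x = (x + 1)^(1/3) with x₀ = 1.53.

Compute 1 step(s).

Equation: x³ - x - 1 = 0
Fixed-point form: x = (x + 1)^(1/3)
x₀ = 1.53

x_1 = g(1.530000) = 1.362616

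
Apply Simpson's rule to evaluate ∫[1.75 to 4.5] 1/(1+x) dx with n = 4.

f(x) = 1/(1+x)
a = 1.75, b = 4.5, n = 4
h = (b - a)/n = 0.687500

Simpson's rule: (h/3)[f(x₀) + 4f(x₁) + 2f(x₂) + ... + f(xₙ)]

x_0 = 1.7500, f(x_0) = 0.363636, coefficient = 1
x_1 = 2.4375, f(x_1) = 0.290909, coefficient = 4
x_2 = 3.1250, f(x_2) = 0.242424, coefficient = 2
x_3 = 3.8125, f(x_3) = 0.207792, coefficient = 4
x_4 = 4.5000, f(x_4) = 0.181818, coefficient = 1

I ≈ (0.687500/3) × 3.025108 = 0.693254
Exact value: 0.693147
Error: 0.000107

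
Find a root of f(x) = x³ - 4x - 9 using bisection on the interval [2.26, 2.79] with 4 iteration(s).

f(x) = x³ - 4x - 9
Initial interval: [2.26, 2.79]

Iteration 1:
  c_1 = (2.260000 + 2.790000)/2 = 2.525000
  f(c_1) = f(2.525000) = -3.001547
  f(a) × f(c) ≥ 0, new interval: [2.525000, 2.790000]
Iteration 2:
  c_2 = (2.525000 + 2.790000)/2 = 2.657500
  f(c_2) = f(2.657500) = -0.861921
  f(a) × f(c) ≥ 0, new interval: [2.657500, 2.790000]
Iteration 3:
  c_3 = (2.657500 + 2.790000)/2 = 2.723750
  f(c_3) = f(2.723750) = 0.311995
  f(a) × f(c) < 0, new interval: [2.657500, 2.723750]
Iteration 4:
  c_4 = (2.657500 + 2.723750)/2 = 2.690625
  f(c_4) = f(2.690625) = -0.283820
  f(a) × f(c) ≥ 0, new interval: [2.690625, 2.723750]

After 4 iteration(s), the approximation is c_4 = 2.690625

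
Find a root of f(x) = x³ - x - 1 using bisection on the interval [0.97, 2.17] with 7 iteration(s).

f(x) = x³ - x - 1
Initial interval: [0.97, 2.17]

Iteration 1:
  c_1 = (0.970000 + 2.170000)/2 = 1.570000
  f(c_1) = f(1.570000) = 1.299893
  f(a) × f(c) < 0, new interval: [0.970000, 1.570000]
Iteration 2:
  c_2 = (0.970000 + 1.570000)/2 = 1.270000
  f(c_2) = f(1.270000) = -0.221617
  f(a) × f(c) ≥ 0, new interval: [1.270000, 1.570000]
Iteration 3:
  c_3 = (1.270000 + 1.570000)/2 = 1.420000
  f(c_3) = f(1.420000) = 0.443288
  f(a) × f(c) < 0, new interval: [1.270000, 1.420000]
Iteration 4:
  c_4 = (1.270000 + 1.420000)/2 = 1.345000
  f(c_4) = f(1.345000) = 0.088139
  f(a) × f(c) < 0, new interval: [1.270000, 1.345000]
Iteration 5:
  c_5 = (1.270000 + 1.345000)/2 = 1.307500
  f(c_5) = f(1.307500) = -0.072255
  f(a) × f(c) ≥ 0, new interval: [1.307500, 1.345000]
Iteration 6:
  c_6 = (1.307500 + 1.345000)/2 = 1.326250
  f(c_6) = f(1.326250) = 0.006543
  f(a) × f(c) < 0, new interval: [1.307500, 1.326250]
Iteration 7:
  c_7 = (1.307500 + 1.326250)/2 = 1.316875
  f(c_7) = f(1.316875) = -0.033203
  f(a) × f(c) ≥ 0, new interval: [1.316875, 1.326250]

After 7 iteration(s), the approximation is c_7 = 1.316875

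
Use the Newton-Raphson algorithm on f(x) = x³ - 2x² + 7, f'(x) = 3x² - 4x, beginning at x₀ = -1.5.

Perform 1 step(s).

f(x) = x³ - 2x² + 7
f'(x) = 3x² - 4x
x₀ = -1.5

Newton-Raphson formula: x_{n+1} = x_n - f(x_n)/f'(x_n)

Iteration 1:
  f(-1.500000) = -0.875000
  f'(-1.500000) = 12.750000
  x_1 = -1.500000 - (-0.875000)/12.750000 = -1.431373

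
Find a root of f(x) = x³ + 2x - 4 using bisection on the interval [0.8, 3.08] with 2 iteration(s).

f(x) = x³ + 2x - 4
Initial interval: [0.8, 3.08]

Iteration 1:
  c_1 = (0.800000 + 3.080000)/2 = 1.940000
  f(c_1) = f(1.940000) = 7.181384
  f(a) × f(c) < 0, new interval: [0.800000, 1.940000]
Iteration 2:
  c_2 = (0.800000 + 1.940000)/2 = 1.370000
  f(c_2) = f(1.370000) = 1.311353
  f(a) × f(c) < 0, new interval: [0.800000, 1.370000]

After 2 iteration(s), the approximation is c_2 = 1.370000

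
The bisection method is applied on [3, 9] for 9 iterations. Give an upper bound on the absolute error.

Bisection error bound: |error| ≤ (b-a)/2^n
|error| ≤ (9 - 3)/2^9 = 6/2^9
|error| ≤ 0.0117187500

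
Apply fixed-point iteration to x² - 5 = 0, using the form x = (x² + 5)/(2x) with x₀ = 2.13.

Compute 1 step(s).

Equation: x² - 5 = 0
Fixed-point form: x = (x² + 5)/(2x)
x₀ = 2.13

x_1 = g(2.130000) = 2.238709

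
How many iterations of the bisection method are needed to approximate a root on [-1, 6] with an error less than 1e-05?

We need (b-a)/2^n ≤ 1e-05
(6 - (-1))/2^n ≤ 1e-05
7/2^n ≤ 1e-05
2^n ≥ 700000
n ≥ log₂(700000) = 19.42
n ≥ 20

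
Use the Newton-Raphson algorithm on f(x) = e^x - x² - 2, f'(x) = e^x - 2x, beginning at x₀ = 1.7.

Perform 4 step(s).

f(x) = e^x - x² - 2
f'(x) = e^x - 2x
x₀ = 1.7

Newton-Raphson formula: x_{n+1} = x_n - f(x_n)/f'(x_n)

Iteration 1:
  f(1.700000) = 0.583947
  f'(1.700000) = 2.073947
  x_1 = 1.700000 - 0.583947/2.073947 = 1.418437
Iteration 2:
  f(1.418437) = 0.118695
  f'(1.418437) = 1.293785
  x_2 = 1.418437 - 0.118695/1.293785 = 1.326694
Iteration 3:
  f(1.326694) = 0.008447
  f'(1.326694) = 1.115176
  x_3 = 1.326694 - 0.008447/1.115176 = 1.319119
Iteration 4:
  f(1.319119) = 0.000050
  f'(1.319119) = 1.101888
  x_4 = 1.319119 - 0.000050/1.101888 = 1.319074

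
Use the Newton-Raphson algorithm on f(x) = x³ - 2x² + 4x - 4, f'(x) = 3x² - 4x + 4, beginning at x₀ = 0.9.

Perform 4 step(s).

f(x) = x³ - 2x² + 4x - 4
f'(x) = 3x² - 4x + 4
x₀ = 0.9

Newton-Raphson formula: x_{n+1} = x_n - f(x_n)/f'(x_n)

Iteration 1:
  f(0.900000) = -1.291000
  f'(0.900000) = 2.830000
  x_1 = 0.900000 - (-1.291000)/2.830000 = 1.356184
Iteration 2:
  f(1.356184) = 0.240606
  f'(1.356184) = 4.092968
  x_2 = 1.356184 - 0.240606/4.092968 = 1.297399
Iteration 3:
  f(1.297399) = 0.006945
  f'(1.297399) = 3.860135
  x_3 = 1.297399 - 0.006945/3.860135 = 1.295599
Iteration 4:
  f(1.295599) = 0.000006
  f'(1.295599) = 3.853336
  x_4 = 1.295599 - 0.000006/3.853336 = 1.295598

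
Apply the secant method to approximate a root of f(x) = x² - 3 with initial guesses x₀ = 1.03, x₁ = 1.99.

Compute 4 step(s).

f(x) = x² - 3
x₀ = 1.03, x₁ = 1.99

Secant formula: x_{n+1} = x_n - f(x_n)(x_n - x_{n-1})/(f(x_n) - f(x_{n-1}))

Iteration 1:
  f(1.030000) = -1.939100
  f(1.990000) = 0.960100
  x_2 = 1.990000 - 0.960100×(1.990000 - 1.030000)/(0.960100 - (-1.939100))
       = 1.672086
Iteration 2:
  f(1.990000) = 0.960100
  f(1.672086) = -0.204128
  x_3 = 1.672086 - (-0.204128)×(1.672086 - 1.990000)/(-0.204128 - 0.960100)
       = 1.727827
Iteration 3:
  f(1.672086) = -0.204128
  f(1.727827) = -0.014614
  x_4 = 1.727827 - (-0.014614)×(1.727827 - 1.672086)/(-0.014614 - (-0.204128))
       = 1.732125
Iteration 4:
  f(1.727827) = -0.014614
  f(1.732125) = 0.000258
  x_5 = 1.732125 - 0.000258×(1.732125 - 1.727827)/(0.000258 - (-0.014614))
       = 1.732051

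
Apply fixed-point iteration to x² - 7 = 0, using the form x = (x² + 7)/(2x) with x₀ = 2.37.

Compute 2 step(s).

Equation: x² - 7 = 0
Fixed-point form: x = (x² + 7)/(2x)
x₀ = 2.37

x_1 = g(2.370000) = 2.661793
x_2 = g(2.661793) = 2.645800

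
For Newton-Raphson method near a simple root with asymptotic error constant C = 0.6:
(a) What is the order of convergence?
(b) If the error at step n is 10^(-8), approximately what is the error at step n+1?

(a) Newton-Raphson has quadratic (order 2) convergence near simple roots.
    This means |e_{n+1}| ≈ C|e_n|².

(b) With |e_n| = 10^(-8) and C = 0.6:
    |e_{n+1}| ≈ 0.6 × (10^(-8))² = 0.6 × 10^(-16)

(a) 2 (quadratic); (b) |e_{n+1}| ≈ 6.000e-17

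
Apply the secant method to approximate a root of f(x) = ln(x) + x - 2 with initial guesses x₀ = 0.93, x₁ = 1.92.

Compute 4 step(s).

f(x) = ln(x) + x - 2
x₀ = 0.93, x₁ = 1.92

Secant formula: x_{n+1} = x_n - f(x_n)(x_n - x_{n-1})/(f(x_n) - f(x_{n-1}))

Iteration 1:
  f(0.930000) = -1.142571
  f(1.920000) = 0.572325
  x_2 = 1.920000 - 0.572325×(1.920000 - 0.930000)/(0.572325 - (-1.142571))
       = 1.589600
Iteration 2:
  f(1.920000) = 0.572325
  f(1.589600) = 0.053082
  x_3 = 1.589600 - 0.053082×(1.589600 - 1.920000)/(0.053082 - 0.572325)
       = 1.555823
Iteration 3:
  f(1.589600) = 0.053082
  f(1.555823) = -0.002172
  x_4 = 1.555823 - (-0.002172)×(1.555823 - 1.589600)/(-0.002172 - 0.053082)
       = 1.557151
Iteration 4:
  f(1.555823) = -0.002172
  f(1.557151) = 0.000009
  x_5 = 1.557151 - 0.000009×(1.557151 - 1.555823)/(0.000009 - (-0.002172))
       = 1.557146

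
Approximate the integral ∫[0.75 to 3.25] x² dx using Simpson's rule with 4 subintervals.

f(x) = x²
a = 0.75, b = 3.25, n = 4
h = (b - a)/n = 0.625000

Simpson's rule: (h/3)[f(x₀) + 4f(x₁) + 2f(x₂) + ... + f(xₙ)]

x_0 = 0.7500, f(x_0) = 0.562500, coefficient = 1
x_1 = 1.3750, f(x_1) = 1.890625, coefficient = 4
x_2 = 2.0000, f(x_2) = 4.000000, coefficient = 2
x_3 = 2.6250, f(x_3) = 6.890625, coefficient = 4
x_4 = 3.2500, f(x_4) = 10.562500, coefficient = 1

I ≈ (0.625000/3) × 54.250000 = 11.302083
Exact value: 11.302083
Error: 0.000000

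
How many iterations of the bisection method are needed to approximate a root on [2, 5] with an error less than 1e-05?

We need (b-a)/2^n ≤ 1e-05
(5 - 2)/2^n ≤ 1e-05
3/2^n ≤ 1e-05
2^n ≥ 300000
n ≥ log₂(300000) = 18.19
n ≥ 19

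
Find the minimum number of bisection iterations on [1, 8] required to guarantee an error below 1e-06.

We need (b-a)/2^n ≤ 1e-06
(8 - 1)/2^n ≤ 1e-06
7/2^n ≤ 1e-06
2^n ≥ 7000000
n ≥ log₂(7000000) = 22.74
n ≥ 23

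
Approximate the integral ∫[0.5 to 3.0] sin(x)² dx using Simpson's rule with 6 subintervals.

f(x) = sin(x)²
a = 0.5, b = 3.0, n = 6
h = (b - a)/n = 0.416667

Simpson's rule: (h/3)[f(x₀) + 4f(x₁) + 2f(x₂) + ... + f(xₙ)]

x_0 = 0.5000, f(x_0) = 0.229849, coefficient = 1
x_1 = 0.9167, f(x_1) = 0.629766, coefficient = 4
x_2 = 1.3333, f(x_2) = 0.944663, coefficient = 2
x_3 = 1.7500, f(x_3) = 0.968228, coefficient = 4
x_4 = 2.1667, f(x_4) = 0.685022, coefficient = 2
x_5 = 2.5833, f(x_5) = 0.280593, coefficient = 4
x_6 = 3.0000, f(x_6) = 0.019915, coefficient = 1

I ≈ (0.416667/3) × 11.023483 = 1.531039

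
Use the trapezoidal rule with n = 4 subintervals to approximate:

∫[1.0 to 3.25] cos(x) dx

f(x) = cos(x)
a = 1.0, b = 3.25, n = 4
h = (b - a)/n = 0.562500

Trapezoidal rule: (h/2)[f(x₀) + 2f(x₁) + 2f(x₂) + ... + f(xₙ)]

x_0 = 1.0000, f(x_0) = 0.540302, coefficient = 1
x_1 = 1.5625, f(x_1) = 0.008296, coefficient = 2
x_2 = 2.1250, f(x_2) = -0.526266, coefficient = 2
x_3 = 2.6875, f(x_3) = -0.898659, coefficient = 2
x_4 = 3.2500, f(x_4) = -0.994130, coefficient = 1

I ≈ (0.562500/2) × -3.287086 = -0.924493
Exact value: -0.949666
Error: 0.025173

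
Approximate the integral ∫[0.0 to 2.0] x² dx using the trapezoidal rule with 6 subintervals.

f(x) = x²
a = 0.0, b = 2.0, n = 6
h = (b - a)/n = 0.333333

Trapezoidal rule: (h/2)[f(x₀) + 2f(x₁) + 2f(x₂) + ... + f(xₙ)]

x_0 = 0.0000, f(x_0) = 0.000000, coefficient = 1
x_1 = 0.3333, f(x_1) = 0.111111, coefficient = 2
x_2 = 0.6667, f(x_2) = 0.444444, coefficient = 2
x_3 = 1.0000, f(x_3) = 1.000000, coefficient = 2
x_4 = 1.3333, f(x_4) = 1.777778, coefficient = 2
x_5 = 1.6667, f(x_5) = 2.777778, coefficient = 2
x_6 = 2.0000, f(x_6) = 4.000000, coefficient = 1

I ≈ (0.333333/2) × 16.222222 = 2.703704
Exact value: 2.666667
Error: 0.037037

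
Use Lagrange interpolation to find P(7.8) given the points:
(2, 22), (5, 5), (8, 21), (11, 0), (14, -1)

Lagrange interpolation formula:
P(x) = Σ yᵢ × Lᵢ(x)
where Lᵢ(x) = Π_{j≠i} (x - xⱼ)/(xᵢ - xⱼ)

L_0(7.8) = (7.8 - 5)/(2 - 5) × (7.8 - 8)/(2 - 8) × (7.8 - 11)/(2 - 11) × (7.8 - 14)/(2 - 14) = -0.005715
L_1(7.8) = (7.8 - 2)/(5 - 2) × (7.8 - 8)/(5 - 8) × (7.8 - 11)/(5 - 11) × (7.8 - 14)/(5 - 14) = 0.047355
L_2(7.8) = (7.8 - 2)/(8 - 2) × (7.8 - 5)/(8 - 5) × (7.8 - 11)/(8 - 11) × (7.8 - 14)/(8 - 14) = 0.994449
L_3(7.8) = (7.8 - 2)/(11 - 2) × (7.8 - 5)/(11 - 5) × (7.8 - 8)/(11 - 8) × (7.8 - 14)/(11 - 14) = -0.041435
L_4(7.8) = (7.8 - 2)/(14 - 2) × (7.8 - 5)/(14 - 5) × (7.8 - 8)/(14 - 8) × (7.8 - 11)/(14 - 11) = 0.005347

P(7.8) = 22×L_0(7.8) + 5×L_1(7.8) + 21×L_2(7.8) + 0×L_3(7.8) + (-1)×L_4(7.8)
P(7.8) = 20.989129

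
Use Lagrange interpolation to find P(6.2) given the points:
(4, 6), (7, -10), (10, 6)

Lagrange interpolation formula:
P(x) = Σ yᵢ × Lᵢ(x)
where Lᵢ(x) = Π_{j≠i} (x - xⱼ)/(xᵢ - xⱼ)

L_0(6.2) = (6.2 - 7)/(4 - 7) × (6.2 - 10)/(4 - 10) = 0.168889
L_1(6.2) = (6.2 - 4)/(7 - 4) × (6.2 - 10)/(7 - 10) = 0.928889
L_2(6.2) = (6.2 - 4)/(10 - 4) × (6.2 - 7)/(10 - 7) = -0.097778

P(6.2) = 6×L_0(6.2) + (-10)×L_1(6.2) + 6×L_2(6.2)
P(6.2) = -8.862222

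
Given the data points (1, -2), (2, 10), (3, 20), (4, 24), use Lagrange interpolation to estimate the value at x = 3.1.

Lagrange interpolation formula:
P(x) = Σ yᵢ × Lᵢ(x)
where Lᵢ(x) = Π_{j≠i} (x - xⱼ)/(xᵢ - xⱼ)

L_0(3.1) = (3.1 - 2)/(1 - 2) × (3.1 - 3)/(1 - 3) × (3.1 - 4)/(1 - 4) = 0.016500
L_1(3.1) = (3.1 - 1)/(2 - 1) × (3.1 - 3)/(2 - 3) × (3.1 - 4)/(2 - 4) = -0.094500
L_2(3.1) = (3.1 - 1)/(3 - 1) × (3.1 - 2)/(3 - 2) × (3.1 - 4)/(3 - 4) = 1.039500
L_3(3.1) = (3.1 - 1)/(4 - 1) × (3.1 - 2)/(4 - 2) × (3.1 - 3)/(4 - 3) = 0.038500

P(3.1) = (-2)×L_0(3.1) + 10×L_1(3.1) + 20×L_2(3.1) + 24×L_3(3.1)
P(3.1) = 20.736000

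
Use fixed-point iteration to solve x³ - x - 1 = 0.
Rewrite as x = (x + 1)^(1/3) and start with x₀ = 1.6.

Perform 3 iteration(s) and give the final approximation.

Equation: x³ - x - 1 = 0
Fixed-point form: x = (x + 1)^(1/3)
x₀ = 1.6

x_1 = g(1.600000) = 1.375069
x_2 = g(1.375069) = 1.334214
x_3 = g(1.334214) = 1.326519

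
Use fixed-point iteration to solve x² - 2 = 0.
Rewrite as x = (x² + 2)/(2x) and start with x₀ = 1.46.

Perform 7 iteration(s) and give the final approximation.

Equation: x² - 2 = 0
Fixed-point form: x = (x² + 2)/(2x)
x₀ = 1.46

x_1 = g(1.460000) = 1.414932
x_2 = g(1.414932) = 1.414214
x_3 = g(1.414214) = 1.414214
x_4 = g(1.414214) = 1.414214
x_5 = g(1.414214) = 1.414214
x_6 = g(1.414214) = 1.414214
x_7 = g(1.414214) = 1.414214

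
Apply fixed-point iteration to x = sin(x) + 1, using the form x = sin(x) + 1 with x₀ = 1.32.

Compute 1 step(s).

Equation: x = sin(x) + 1
Fixed-point form: x = sin(x) + 1
x₀ = 1.32

x_1 = g(1.320000) = 1.968715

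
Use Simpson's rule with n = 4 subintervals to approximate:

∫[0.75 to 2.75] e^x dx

f(x) = e^x
a = 0.75, b = 2.75, n = 4
h = (b - a)/n = 0.500000

Simpson's rule: (h/3)[f(x₀) + 4f(x₁) + 2f(x₂) + ... + f(xₙ)]

x_0 = 0.7500, f(x_0) = 2.117000, coefficient = 1
x_1 = 1.2500, f(x_1) = 3.490343, coefficient = 4
x_2 = 1.7500, f(x_2) = 5.754603, coefficient = 2
x_3 = 2.2500, f(x_3) = 9.487736, coefficient = 4
x_4 = 2.7500, f(x_4) = 15.642632, coefficient = 1

I ≈ (0.500000/3) × 81.181152 = 13.530192
Exact value: 13.525632
Error: 0.004560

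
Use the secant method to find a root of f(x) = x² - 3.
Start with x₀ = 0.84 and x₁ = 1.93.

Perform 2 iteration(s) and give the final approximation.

f(x) = x² - 3
x₀ = 0.84, x₁ = 1.93

Secant formula: x_{n+1} = x_n - f(x_n)(x_n - x_{n-1})/(f(x_n) - f(x_{n-1}))

Iteration 1:
  f(0.840000) = -2.294400
  f(1.930000) = 0.724900
  x_2 = 1.930000 - 0.724900×(1.930000 - 0.840000)/(0.724900 - (-2.294400))
       = 1.668303
Iteration 2:
  f(1.930000) = 0.724900
  f(1.668303) = -0.216764
  x_3 = 1.668303 - (-0.216764)×(1.668303 - 1.930000)/(-0.216764 - 0.724900)
       = 1.728544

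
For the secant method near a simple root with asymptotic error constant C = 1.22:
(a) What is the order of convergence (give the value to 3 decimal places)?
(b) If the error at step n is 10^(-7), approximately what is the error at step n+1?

(a) Secant method has superlinear convergence with order φ = (1+√5)/2 ≈ 1.618.
    This means |e_{n+1}| ≈ C|e_n|^1.618.

(b) With |e_n| = 10^(-7) and C = 1.22:
    |e_{n+1}| ≈ 1.22 × (10^(-7))^1.618 = 1.22 × 10^(-11.33)

(a) ≈ 1.618 (golden ratio); (b) |e_{n+1}| ≈ 5.756e-12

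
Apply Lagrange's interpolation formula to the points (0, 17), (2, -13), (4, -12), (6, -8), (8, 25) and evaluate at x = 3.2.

Lagrange interpolation formula:
P(x) = Σ yᵢ × Lᵢ(x)
where Lᵢ(x) = Π_{j≠i} (x - xⱼ)/(xᵢ - xⱼ)

L_0(3.2) = (3.2 - 2)/(0 - 2) × (3.2 - 4)/(0 - 4) × (3.2 - 6)/(0 - 6) × (3.2 - 8)/(0 - 8) = -0.033600
L_1(3.2) = (3.2 - 0)/(2 - 0) × (3.2 - 4)/(2 - 4) × (3.2 - 6)/(2 - 6) × (3.2 - 8)/(2 - 8) = 0.358400
L_2(3.2) = (3.2 - 0)/(4 - 0) × (3.2 - 2)/(4 - 2) × (3.2 - 6)/(4 - 6) × (3.2 - 8)/(4 - 8) = 0.806400
L_3(3.2) = (3.2 - 0)/(6 - 0) × (3.2 - 2)/(6 - 2) × (3.2 - 4)/(6 - 4) × (3.2 - 8)/(6 - 8) = -0.153600
L_4(3.2) = (3.2 - 0)/(8 - 0) × (3.2 - 2)/(8 - 2) × (3.2 - 4)/(8 - 4) × (3.2 - 6)/(8 - 6) = 0.022400

P(3.2) = 17×L_0(3.2) + (-13)×L_1(3.2) + (-12)×L_2(3.2) + (-8)×L_3(3.2) + 25×L_4(3.2)
P(3.2) = -13.118400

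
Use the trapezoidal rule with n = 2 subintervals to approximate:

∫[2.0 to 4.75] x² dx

f(x) = x²
a = 2.0, b = 4.75, n = 2
h = (b - a)/n = 1.375000

Trapezoidal rule: (h/2)[f(x₀) + 2f(x₁) + 2f(x₂) + ... + f(xₙ)]

x_0 = 2.0000, f(x_0) = 4.000000, coefficient = 1
x_1 = 3.3750, f(x_1) = 11.390625, coefficient = 2
x_2 = 4.7500, f(x_2) = 22.562500, coefficient = 1

I ≈ (1.375000/2) × 49.343750 = 33.923828
Exact value: 33.057292
Error: 0.866536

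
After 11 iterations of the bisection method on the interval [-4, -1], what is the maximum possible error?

Bisection error bound: |error| ≤ (b-a)/2^n
|error| ≤ (-1 - (-4))/2^11 = 3/2^11
|error| ≤ 0.0014648438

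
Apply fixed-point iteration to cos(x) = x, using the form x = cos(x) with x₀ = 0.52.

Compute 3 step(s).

Equation: cos(x) = x
Fixed-point form: x = cos(x)
x₀ = 0.52

x_1 = g(0.520000) = 0.867819
x_2 = g(0.867819) = 0.646492
x_3 = g(0.646492) = 0.798202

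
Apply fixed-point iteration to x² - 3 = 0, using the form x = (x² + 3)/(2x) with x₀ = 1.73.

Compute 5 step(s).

Equation: x² - 3 = 0
Fixed-point form: x = (x² + 3)/(2x)
x₀ = 1.73

x_1 = g(1.730000) = 1.732052
x_2 = g(1.732052) = 1.732051
x_3 = g(1.732051) = 1.732051
x_4 = g(1.732051) = 1.732051
x_5 = g(1.732051) = 1.732051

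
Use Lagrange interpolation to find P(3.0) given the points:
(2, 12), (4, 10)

Lagrange interpolation formula:
P(x) = Σ yᵢ × Lᵢ(x)
where Lᵢ(x) = Π_{j≠i} (x - xⱼ)/(xᵢ - xⱼ)

L_0(3.0) = (3.0 - 4)/(2 - 4) = 0.500000
L_1(3.0) = (3.0 - 2)/(4 - 2) = 0.500000

P(3.0) = 12×L_0(3.0) + 10×L_1(3.0)
P(3.0) = 11.000000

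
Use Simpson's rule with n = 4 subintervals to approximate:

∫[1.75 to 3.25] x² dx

f(x) = x²
a = 1.75, b = 3.25, n = 4
h = (b - a)/n = 0.375000

Simpson's rule: (h/3)[f(x₀) + 4f(x₁) + 2f(x₂) + ... + f(xₙ)]

x_0 = 1.7500, f(x_0) = 3.062500, coefficient = 1
x_1 = 2.1250, f(x_1) = 4.515625, coefficient = 4
x_2 = 2.5000, f(x_2) = 6.250000, coefficient = 2
x_3 = 2.8750, f(x_3) = 8.265625, coefficient = 4
x_4 = 3.2500, f(x_4) = 10.562500, coefficient = 1

I ≈ (0.375000/3) × 77.250000 = 9.656250
Exact value: 9.656250
Error: 0.000000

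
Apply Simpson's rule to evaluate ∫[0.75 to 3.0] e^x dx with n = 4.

f(x) = e^x
a = 0.75, b = 3.0, n = 4
h = (b - a)/n = 0.562500

Simpson's rule: (h/3)[f(x₀) + 4f(x₁) + 2f(x₂) + ... + f(xₙ)]

x_0 = 0.7500, f(x_0) = 2.117000, coefficient = 1
x_1 = 1.3125, f(x_1) = 3.715451, coefficient = 4
x_2 = 1.8750, f(x_2) = 6.520819, coefficient = 2
x_3 = 2.4375, f(x_3) = 11.444394, coefficient = 4
x_4 = 3.0000, f(x_4) = 20.085537, coefficient = 1

I ≈ (0.562500/3) × 95.883554 = 17.978166
Exact value: 17.968537
Error: 0.009629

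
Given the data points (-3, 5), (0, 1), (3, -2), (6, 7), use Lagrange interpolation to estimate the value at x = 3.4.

Lagrange interpolation formula:
P(x) = Σ yᵢ × Lᵢ(x)
where Lᵢ(x) = Π_{j≠i} (x - xⱼ)/(xᵢ - xⱼ)

L_0(3.4) = (3.4 - 0)/(-3 - 0) × (3.4 - 3)/(-3 - 3) × (3.4 - 6)/(-3 - 6) = 0.021827
L_1(3.4) = (3.4 - (-3))/(0 - (-3)) × (3.4 - 3)/(0 - 3) × (3.4 - 6)/(0 - 6) = -0.123259
L_2(3.4) = (3.4 - (-3))/(3 - (-3)) × (3.4 - 0)/(3 - 0) × (3.4 - 6)/(3 - 6) = 1.047704
L_3(3.4) = (3.4 - (-3))/(6 - (-3)) × (3.4 - 0)/(6 - 0) × (3.4 - 3)/(6 - 3) = 0.053728

P(3.4) = 5×L_0(3.4) + 1×L_1(3.4) + (-2)×L_2(3.4) + 7×L_3(3.4)
P(3.4) = -1.733432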